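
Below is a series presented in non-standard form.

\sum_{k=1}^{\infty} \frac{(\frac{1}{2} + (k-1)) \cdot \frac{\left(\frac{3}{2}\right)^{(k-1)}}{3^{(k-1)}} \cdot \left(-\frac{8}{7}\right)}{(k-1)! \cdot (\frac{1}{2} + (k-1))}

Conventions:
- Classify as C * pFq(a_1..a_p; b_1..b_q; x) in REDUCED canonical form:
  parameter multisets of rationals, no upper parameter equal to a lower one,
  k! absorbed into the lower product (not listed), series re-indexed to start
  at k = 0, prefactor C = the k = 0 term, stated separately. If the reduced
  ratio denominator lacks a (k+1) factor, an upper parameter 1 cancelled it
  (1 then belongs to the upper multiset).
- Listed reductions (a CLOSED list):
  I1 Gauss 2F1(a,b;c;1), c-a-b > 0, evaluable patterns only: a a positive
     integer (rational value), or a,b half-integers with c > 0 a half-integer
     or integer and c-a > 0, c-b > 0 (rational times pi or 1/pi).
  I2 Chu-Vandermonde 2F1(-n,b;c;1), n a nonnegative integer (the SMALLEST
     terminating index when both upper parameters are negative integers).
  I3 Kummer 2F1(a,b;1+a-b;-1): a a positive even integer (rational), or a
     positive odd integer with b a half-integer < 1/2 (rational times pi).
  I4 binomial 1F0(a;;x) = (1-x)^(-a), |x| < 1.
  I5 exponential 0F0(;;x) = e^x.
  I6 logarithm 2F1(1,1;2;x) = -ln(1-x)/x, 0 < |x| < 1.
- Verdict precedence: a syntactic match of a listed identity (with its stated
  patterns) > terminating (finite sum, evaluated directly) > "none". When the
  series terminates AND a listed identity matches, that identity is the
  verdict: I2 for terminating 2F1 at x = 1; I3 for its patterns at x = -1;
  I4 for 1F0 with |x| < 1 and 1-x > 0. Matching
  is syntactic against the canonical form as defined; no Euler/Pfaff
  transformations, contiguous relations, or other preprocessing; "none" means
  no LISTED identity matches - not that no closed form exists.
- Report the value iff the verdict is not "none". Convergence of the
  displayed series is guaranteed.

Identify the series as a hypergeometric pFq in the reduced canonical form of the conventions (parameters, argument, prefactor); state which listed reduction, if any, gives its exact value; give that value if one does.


x = \frac{1}{2} here; the reduced form reads 0F0, upper {-}, lower {-}, C = -\frac{8}{7}. Verdict: exponential (I5) applies (the 0F0 exponential series at x = \frac{1}{2}). Value: \left(-\frac{8}{7}\right) \cdot e^{\frac{1}{2}}.

The tell: t_0 = -\frac{8}{7} here, and striking the common factor k + 1/2 reduces the term (C = -8/7).
Adjacent-term ratio: r(k) = \frac{1}{2} * 1 / [(k+1)] - rational; roots negated = parameters, x = \frac{1}{2}, C = -\frac{8}{7}.


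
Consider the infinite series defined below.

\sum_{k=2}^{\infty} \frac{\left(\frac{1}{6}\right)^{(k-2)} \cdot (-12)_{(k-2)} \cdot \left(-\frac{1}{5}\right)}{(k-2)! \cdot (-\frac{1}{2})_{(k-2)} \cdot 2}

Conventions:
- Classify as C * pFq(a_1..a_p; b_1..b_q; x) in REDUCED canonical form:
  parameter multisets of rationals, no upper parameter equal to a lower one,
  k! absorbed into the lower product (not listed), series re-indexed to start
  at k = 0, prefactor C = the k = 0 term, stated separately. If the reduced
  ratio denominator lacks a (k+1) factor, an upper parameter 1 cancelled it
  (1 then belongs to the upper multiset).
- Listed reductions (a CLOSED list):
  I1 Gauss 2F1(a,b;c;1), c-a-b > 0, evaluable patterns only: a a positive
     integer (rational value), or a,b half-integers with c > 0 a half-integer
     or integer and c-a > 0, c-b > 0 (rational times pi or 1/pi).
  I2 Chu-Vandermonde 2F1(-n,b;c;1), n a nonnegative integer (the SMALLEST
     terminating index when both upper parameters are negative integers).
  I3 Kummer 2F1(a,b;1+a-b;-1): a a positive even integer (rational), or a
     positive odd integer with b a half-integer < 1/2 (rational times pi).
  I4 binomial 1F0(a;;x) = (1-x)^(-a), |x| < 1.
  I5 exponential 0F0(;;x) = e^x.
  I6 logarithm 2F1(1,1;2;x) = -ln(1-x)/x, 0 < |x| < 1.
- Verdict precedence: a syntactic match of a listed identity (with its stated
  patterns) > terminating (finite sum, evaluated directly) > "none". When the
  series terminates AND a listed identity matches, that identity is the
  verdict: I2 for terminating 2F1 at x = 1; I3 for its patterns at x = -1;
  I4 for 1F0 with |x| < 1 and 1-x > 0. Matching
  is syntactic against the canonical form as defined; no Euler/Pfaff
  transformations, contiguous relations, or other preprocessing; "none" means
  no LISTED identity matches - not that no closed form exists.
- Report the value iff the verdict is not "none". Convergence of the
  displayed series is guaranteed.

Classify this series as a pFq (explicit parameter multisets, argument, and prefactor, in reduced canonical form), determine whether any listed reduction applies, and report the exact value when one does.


First insight: x = \frac{1}{6} and the constant factors (C = -1/10) combine into one prefactor.
Consecutive-term ratio: r(k) = \frac{1}{6} * (k-12) / [(k-\frac{1}{2}) (k+1)] - rational in k, leading ratio \frac{1}{6}; with t_0 = -\frac{1}{10}, classification follows.

Reduced: x = \frac{1}{6}, 1F1, upper = {-12}, lower = {-\frac{1}{2}}, C = -\frac{1}{10}. Verdict: terminating - no listed pattern fits, but -12 in the upper list cuts the series at k = 12; direct evaluation. Sum: -\frac{18421663627552}{36534736806442875}.


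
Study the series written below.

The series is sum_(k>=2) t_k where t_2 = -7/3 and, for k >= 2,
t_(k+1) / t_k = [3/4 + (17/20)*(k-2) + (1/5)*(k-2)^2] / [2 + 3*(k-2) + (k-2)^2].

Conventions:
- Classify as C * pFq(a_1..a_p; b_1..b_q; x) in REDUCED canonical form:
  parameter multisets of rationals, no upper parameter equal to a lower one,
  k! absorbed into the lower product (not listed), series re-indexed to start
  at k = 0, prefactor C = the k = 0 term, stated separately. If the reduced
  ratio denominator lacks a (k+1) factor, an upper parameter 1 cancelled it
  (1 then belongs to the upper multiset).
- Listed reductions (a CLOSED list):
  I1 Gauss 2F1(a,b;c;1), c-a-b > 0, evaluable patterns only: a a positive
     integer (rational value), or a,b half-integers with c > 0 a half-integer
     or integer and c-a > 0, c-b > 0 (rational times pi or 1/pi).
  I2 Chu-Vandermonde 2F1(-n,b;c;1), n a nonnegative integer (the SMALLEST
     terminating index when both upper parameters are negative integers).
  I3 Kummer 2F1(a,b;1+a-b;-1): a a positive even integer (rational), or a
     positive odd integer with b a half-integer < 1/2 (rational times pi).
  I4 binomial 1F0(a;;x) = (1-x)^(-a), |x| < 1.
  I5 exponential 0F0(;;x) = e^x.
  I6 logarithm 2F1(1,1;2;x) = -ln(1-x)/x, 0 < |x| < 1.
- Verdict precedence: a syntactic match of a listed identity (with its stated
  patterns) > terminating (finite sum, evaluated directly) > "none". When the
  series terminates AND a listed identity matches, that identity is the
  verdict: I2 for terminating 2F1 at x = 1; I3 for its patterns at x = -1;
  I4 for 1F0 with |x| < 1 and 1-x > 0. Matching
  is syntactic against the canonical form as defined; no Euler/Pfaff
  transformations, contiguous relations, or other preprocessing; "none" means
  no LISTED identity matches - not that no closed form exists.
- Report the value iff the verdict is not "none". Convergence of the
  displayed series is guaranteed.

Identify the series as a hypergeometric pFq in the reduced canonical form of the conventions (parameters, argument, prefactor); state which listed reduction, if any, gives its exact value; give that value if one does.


At argument 1/5: a 2F1 with upper {5/4, 3}, lower {2}, scaled by C = -7/3. Verdict: none - this 2F1 at x = 1/5 matches no listed pattern, and upper {5/4, 3} holds no stopper.

Key step: t_0 = -7/3 here, and the expanded ratio factors over Q; C = -7/3, x = 1/5, roots give parameters.
Step ratio: r(k) = (1/5) * (k+5/4) (k+3) / [(k+2) (k+1)] ; factor over Q: parameters, x = (1/5), and C = -7/3.


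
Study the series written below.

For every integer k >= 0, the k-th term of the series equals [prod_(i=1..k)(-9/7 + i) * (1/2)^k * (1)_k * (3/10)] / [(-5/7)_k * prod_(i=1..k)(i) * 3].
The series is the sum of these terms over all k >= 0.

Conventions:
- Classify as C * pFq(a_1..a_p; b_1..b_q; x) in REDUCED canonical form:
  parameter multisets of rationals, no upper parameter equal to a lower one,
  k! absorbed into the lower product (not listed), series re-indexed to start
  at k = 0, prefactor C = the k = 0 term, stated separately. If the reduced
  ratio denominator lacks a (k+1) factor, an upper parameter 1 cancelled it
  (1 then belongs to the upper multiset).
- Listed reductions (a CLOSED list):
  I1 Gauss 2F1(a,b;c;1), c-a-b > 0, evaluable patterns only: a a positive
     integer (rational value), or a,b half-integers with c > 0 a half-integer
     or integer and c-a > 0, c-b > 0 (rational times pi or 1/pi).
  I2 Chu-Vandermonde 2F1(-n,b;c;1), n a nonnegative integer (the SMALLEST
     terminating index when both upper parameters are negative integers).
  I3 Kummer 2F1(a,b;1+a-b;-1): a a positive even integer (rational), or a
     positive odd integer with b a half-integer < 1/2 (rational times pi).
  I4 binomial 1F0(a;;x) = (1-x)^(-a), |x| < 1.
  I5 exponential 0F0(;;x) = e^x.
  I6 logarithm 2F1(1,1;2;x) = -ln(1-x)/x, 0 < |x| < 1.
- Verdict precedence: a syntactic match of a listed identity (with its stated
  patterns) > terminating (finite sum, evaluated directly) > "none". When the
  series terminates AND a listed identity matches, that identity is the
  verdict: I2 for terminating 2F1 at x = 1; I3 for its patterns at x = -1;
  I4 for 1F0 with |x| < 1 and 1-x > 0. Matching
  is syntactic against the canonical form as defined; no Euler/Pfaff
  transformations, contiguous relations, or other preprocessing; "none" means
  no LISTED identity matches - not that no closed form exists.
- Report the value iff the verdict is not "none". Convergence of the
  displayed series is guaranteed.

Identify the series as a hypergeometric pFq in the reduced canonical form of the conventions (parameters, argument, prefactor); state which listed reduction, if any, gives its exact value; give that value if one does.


At argument 1/2: a 2F1 with upper {-2/7, 1}, lower {-5/7}, scaled by C = 1/10. Verdict: none. A 2F1 with upper {-2/7, 1} fits none of I1-I6 at x = 1/2; the sum runs forever.

First insight: with t_0 = 1/10, the product of the first k integers (C = 1/10, x = 1/2) is k!.
Term ratio: r(k) = (1/2) * (k-2/7) (k+1) / [(k-5/7) (k+1)] - rational in k. x = (1/2); t_0 = 1/10; negate the roots.


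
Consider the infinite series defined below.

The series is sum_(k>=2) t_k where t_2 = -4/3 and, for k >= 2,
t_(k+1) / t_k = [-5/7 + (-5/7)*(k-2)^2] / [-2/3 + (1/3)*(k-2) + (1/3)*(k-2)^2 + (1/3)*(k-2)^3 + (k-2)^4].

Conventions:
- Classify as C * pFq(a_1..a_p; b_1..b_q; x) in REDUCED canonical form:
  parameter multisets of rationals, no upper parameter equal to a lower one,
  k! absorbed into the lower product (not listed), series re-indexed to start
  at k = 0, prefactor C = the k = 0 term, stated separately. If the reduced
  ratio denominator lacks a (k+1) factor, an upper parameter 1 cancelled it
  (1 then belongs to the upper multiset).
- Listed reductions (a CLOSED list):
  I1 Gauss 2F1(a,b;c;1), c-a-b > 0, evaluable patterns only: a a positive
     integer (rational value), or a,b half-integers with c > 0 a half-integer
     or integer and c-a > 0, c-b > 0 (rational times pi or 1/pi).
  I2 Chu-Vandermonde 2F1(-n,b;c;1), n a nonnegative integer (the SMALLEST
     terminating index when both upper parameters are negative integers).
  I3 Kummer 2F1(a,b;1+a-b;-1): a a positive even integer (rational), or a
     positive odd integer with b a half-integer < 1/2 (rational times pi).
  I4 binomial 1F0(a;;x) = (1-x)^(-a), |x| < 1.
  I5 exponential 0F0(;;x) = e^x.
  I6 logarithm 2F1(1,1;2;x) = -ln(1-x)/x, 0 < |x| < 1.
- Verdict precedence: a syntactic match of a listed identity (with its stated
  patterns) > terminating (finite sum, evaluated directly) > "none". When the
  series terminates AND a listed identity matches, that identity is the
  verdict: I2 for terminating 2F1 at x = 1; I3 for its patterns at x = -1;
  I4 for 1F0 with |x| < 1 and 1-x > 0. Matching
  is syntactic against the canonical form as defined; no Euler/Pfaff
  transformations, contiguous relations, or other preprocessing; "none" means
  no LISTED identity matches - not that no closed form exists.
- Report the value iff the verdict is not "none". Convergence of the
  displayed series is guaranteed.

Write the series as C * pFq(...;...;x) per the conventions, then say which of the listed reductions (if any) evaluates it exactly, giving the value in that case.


Classification (C = -4/3): 0F1 with upper {-}, lower {-2/3}, argument x = -5/7. Verdict: none. No listed pattern accepts 0F1(-; -2/3; -5/7).

Key observation: t_0 = -4/3 here, and factor the ratio over Q (C = -4/3): negated roots = parameters.
Step ratio: r(k) = (-5/7) * 1 / [(k-2/3) (k+1)] - rational in k, leading ratio (-5/7); with t_0 = -4/3, classification follows.


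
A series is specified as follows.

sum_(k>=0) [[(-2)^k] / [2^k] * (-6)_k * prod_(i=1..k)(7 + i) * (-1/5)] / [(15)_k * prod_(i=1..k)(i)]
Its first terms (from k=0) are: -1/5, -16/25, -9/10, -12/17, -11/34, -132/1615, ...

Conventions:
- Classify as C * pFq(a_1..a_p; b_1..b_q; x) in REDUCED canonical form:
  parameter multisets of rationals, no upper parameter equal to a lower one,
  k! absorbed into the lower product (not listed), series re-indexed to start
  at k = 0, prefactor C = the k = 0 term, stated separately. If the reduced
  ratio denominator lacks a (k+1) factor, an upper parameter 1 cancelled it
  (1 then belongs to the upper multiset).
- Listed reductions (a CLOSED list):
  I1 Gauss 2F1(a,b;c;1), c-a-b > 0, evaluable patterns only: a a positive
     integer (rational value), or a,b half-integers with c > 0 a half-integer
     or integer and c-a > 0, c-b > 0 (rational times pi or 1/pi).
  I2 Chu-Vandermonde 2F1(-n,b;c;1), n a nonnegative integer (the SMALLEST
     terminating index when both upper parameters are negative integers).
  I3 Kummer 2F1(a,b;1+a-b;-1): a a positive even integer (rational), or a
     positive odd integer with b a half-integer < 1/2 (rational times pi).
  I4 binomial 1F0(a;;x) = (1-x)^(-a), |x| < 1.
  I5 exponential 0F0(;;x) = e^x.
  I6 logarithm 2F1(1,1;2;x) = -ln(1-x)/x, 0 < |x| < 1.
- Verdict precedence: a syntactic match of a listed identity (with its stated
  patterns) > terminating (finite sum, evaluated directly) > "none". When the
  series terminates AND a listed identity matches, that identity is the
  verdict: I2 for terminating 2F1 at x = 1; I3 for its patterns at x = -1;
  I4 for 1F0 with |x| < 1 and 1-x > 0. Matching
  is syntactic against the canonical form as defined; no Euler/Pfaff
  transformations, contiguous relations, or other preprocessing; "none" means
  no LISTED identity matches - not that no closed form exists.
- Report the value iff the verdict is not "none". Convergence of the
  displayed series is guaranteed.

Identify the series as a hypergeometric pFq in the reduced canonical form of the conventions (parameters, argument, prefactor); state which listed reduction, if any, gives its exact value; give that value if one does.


Structural cue: t_0 = -1/5 here, and the two k-th powers (C = -1/5) combine into one argument.
Adjacent-term ratio: r(k) = (-1) * (k-6) (k+8) / [(k+15) (k+1)] - rational; roots negated = parameters, x = (-1), C = -1/5.

This is -1/5 * 2F1(-6, 8; 15; -1) in reduced canonical form. Verdict: Kummer's theorem (I3) fires (x = -1; c = 15 equals 1+a-b for upper {-6, 8}: listed pattern). Sum: -143/50.


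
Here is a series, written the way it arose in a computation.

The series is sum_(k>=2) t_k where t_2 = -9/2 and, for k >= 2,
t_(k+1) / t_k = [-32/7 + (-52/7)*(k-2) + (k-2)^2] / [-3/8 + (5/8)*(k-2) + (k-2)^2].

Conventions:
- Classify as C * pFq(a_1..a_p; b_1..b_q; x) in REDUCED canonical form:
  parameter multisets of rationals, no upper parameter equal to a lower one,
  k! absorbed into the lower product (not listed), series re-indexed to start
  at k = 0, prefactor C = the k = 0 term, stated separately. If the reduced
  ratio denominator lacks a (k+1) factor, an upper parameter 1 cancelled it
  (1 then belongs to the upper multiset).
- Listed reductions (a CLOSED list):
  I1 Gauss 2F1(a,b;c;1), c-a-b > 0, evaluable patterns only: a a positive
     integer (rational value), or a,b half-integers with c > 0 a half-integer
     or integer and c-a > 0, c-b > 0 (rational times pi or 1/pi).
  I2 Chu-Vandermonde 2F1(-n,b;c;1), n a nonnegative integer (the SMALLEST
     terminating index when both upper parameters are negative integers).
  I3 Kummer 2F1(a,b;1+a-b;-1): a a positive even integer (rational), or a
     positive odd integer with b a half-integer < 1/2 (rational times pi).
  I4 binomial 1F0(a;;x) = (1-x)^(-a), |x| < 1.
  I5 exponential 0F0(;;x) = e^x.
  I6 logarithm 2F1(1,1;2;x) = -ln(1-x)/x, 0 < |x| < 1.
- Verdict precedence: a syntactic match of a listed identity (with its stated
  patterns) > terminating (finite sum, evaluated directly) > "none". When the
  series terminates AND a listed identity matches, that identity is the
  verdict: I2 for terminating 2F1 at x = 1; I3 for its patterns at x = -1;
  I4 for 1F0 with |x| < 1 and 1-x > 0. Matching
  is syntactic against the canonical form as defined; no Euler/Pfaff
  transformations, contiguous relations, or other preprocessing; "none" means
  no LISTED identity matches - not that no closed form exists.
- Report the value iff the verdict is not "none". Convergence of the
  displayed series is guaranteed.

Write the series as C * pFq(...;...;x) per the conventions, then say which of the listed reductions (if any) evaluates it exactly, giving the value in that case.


First insight: t_0 = -9/2 here, and factor the ratio over Q (prefactor -9/2): negated roots = parameters.
Consecutive-term ratio: r(k) = 1 * (k-8) (k+4/7) / [(k-3/8) (k+1)] ; factor over Q: parameters, x = 1, and C = -9/2.

Classification (C = -9/2): 2F1 with upper {-8, 4/7}, lower {-3/8}, argument x = 1. Verdict: the Chu-Vandermonde identity I2 fires (terminating 2F1 at x = 1 with n = 8, b = 4/7, c = -3/8). Hence: -1684483239951/5628924640430.


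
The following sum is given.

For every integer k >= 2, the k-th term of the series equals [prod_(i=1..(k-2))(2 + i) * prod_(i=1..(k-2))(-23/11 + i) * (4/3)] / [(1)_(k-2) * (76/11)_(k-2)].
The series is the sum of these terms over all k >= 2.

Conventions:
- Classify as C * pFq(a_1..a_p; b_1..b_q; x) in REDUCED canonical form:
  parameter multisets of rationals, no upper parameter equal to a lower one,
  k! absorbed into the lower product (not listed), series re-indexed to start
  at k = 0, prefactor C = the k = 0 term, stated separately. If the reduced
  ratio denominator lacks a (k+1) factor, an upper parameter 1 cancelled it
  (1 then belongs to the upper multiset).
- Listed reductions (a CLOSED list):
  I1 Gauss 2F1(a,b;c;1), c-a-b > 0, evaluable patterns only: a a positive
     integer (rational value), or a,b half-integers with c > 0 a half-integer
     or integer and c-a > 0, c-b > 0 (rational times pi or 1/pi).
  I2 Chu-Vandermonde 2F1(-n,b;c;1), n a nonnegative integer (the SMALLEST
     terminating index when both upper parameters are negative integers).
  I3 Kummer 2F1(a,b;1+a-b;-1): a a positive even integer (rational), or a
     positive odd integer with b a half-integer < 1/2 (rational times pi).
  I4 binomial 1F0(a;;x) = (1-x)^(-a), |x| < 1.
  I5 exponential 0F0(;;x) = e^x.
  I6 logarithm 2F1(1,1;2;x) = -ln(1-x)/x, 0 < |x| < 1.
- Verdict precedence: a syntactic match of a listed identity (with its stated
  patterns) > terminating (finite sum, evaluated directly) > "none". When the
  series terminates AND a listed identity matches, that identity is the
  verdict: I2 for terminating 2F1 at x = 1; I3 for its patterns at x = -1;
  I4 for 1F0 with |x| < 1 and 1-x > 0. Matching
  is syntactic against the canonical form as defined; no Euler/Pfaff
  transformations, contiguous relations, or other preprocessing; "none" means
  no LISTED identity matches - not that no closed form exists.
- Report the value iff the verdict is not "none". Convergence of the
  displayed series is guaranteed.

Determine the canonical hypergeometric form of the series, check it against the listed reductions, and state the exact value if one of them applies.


Prefactor 4/3, argument 1: 2F1 with upper {-12/11, 3} over lower {76/11}. Verdict: Gauss's theorem (I1) fires (x = 1: the Gamma ratio telescopes since c-a-b = 5 > 0 and a = 3 in Z>0). Hence: 6708/9317.

Structural cue: x = 1 and the running product (prefactor 4/3) telescopes to a rising factorial.
Consecutive-term ratio: r(k) = 1 * (k-12/11) (k+3) / [(k+76/11) (k+1)] - rational in k, leading ratio 1; with t_0 = 4/3, classification follows.


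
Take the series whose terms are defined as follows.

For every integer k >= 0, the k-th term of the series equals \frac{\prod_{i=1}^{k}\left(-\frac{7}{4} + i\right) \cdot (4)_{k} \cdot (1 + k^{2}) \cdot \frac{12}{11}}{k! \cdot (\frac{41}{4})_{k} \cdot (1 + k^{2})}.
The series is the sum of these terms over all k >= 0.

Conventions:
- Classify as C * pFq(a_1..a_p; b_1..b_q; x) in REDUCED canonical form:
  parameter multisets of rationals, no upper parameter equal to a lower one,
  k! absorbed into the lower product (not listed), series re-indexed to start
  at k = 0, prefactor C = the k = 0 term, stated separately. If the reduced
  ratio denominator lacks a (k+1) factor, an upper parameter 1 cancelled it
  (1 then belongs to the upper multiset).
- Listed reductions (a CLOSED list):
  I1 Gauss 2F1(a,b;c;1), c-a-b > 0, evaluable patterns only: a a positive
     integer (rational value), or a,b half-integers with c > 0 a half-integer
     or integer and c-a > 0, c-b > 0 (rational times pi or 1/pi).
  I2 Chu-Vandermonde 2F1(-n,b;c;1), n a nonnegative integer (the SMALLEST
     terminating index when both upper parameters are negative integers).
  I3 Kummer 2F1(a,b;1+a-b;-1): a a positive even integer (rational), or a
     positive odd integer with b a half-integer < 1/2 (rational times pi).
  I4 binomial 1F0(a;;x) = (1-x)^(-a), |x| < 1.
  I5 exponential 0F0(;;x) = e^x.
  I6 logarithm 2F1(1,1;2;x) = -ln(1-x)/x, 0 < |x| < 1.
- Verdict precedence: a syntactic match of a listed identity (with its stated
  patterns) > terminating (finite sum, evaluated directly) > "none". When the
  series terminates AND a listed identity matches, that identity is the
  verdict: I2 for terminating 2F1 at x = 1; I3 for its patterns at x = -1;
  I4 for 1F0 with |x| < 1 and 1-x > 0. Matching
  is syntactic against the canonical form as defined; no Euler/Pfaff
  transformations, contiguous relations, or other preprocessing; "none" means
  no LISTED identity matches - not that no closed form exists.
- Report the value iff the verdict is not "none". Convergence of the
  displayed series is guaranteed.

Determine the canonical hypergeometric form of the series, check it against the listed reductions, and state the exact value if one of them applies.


Reduced: x = 1, 2F1, upper = {-\frac{3}{4}, 4}, lower = {\frac{41}{4}}, C = \frac{12}{11}. Verdict: this is Gauss (I1, integer-parameter pattern) (x = 1: the Gamma ratio telescopes since c-a-b = 7 > 0 and a = 4 in Z>0). Sum: \frac{5365}{7168}.

Structural cue: x = 1 and the running product (prefactor 12/11) telescopes to a rising factorial.
Adjacent-term ratio: r(k) = 1 * (k-\frac{3}{4}) (k+4) / [(k+\frac{41}{4}) (k+1)] - rational; roots negated = parameters, x = 1, C = \frac{12}{11}.


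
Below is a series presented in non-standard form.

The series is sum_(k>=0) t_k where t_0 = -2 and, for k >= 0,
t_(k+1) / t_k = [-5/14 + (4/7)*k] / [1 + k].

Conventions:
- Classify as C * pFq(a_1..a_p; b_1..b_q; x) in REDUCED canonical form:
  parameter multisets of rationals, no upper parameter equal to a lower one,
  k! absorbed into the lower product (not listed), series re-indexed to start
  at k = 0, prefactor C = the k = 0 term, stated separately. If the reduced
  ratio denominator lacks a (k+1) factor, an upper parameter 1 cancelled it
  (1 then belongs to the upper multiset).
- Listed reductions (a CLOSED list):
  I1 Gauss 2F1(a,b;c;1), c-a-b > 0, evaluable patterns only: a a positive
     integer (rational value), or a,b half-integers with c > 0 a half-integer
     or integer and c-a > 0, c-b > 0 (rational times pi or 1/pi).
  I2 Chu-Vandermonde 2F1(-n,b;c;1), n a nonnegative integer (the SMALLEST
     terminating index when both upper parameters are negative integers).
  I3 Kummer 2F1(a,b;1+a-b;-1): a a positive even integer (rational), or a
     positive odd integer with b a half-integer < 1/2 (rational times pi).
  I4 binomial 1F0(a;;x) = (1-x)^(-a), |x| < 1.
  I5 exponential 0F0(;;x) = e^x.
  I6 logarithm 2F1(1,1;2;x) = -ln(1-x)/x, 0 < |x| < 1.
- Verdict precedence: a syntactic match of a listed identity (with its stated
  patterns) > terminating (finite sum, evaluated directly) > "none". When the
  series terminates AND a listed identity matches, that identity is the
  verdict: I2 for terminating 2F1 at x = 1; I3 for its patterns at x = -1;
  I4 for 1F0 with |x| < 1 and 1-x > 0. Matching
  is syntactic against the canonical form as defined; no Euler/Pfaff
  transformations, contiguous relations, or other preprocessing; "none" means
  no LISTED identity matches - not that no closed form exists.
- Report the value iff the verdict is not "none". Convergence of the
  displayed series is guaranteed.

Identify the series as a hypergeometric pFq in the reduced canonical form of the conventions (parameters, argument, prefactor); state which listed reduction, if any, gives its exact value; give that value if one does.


This is -2 * 1F0(-5/8; -; 4/7) in reduced canonical form. Verdict: this is the I4 binomial reduction (the 1F0 binomial series: exponent 5/8, x = 4/7). Hence: (-2) * (3/7)^(5/8).

Key observation: from the first term -2: the expanded ratio factors over Q; prefactor -2, roots give parameters.
Ratio: r(k) = (4/7) * (k-5/8) / [(k+1)] - rational in k, leading ratio (4/7); with t_0 = -2, classification follows.


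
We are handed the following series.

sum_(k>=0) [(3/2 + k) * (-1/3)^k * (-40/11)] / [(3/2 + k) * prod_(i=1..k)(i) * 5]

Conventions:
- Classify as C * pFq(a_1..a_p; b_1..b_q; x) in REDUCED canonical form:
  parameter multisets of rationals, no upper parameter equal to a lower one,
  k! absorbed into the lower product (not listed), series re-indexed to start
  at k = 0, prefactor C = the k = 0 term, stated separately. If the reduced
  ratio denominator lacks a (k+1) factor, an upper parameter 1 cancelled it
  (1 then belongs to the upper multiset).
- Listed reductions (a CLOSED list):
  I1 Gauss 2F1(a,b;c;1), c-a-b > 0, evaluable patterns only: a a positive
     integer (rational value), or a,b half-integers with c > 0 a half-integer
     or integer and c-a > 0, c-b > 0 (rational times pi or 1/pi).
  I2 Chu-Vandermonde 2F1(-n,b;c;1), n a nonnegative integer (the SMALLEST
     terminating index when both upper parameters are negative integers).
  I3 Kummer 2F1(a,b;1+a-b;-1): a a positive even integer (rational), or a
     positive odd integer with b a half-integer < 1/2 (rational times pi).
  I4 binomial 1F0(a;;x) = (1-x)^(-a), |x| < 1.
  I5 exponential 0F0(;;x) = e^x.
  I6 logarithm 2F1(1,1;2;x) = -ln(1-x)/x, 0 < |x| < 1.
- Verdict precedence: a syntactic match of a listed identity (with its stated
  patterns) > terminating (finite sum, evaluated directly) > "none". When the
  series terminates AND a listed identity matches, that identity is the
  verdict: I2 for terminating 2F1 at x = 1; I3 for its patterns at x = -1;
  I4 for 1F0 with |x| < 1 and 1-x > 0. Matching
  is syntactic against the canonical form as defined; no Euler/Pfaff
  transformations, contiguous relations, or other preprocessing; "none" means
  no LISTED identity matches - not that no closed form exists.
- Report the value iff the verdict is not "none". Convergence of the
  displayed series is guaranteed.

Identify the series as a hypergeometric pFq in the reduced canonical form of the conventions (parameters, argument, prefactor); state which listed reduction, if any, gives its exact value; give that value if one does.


Classification (C = -8/11): 0F0 with upper {-}, lower {-}, argument x = -1/3. Verdict: this is exponential (I5) (the 0F0 exponential series at x = -1/3). Its exact value is (-8/11) * e^(-1/3).

The tell: t_0 = -8/11 here, and the product of the first k integers (C = -8/11) is k!.
Consecutive-term ratio: r(k) = (-1/3) * 1 / [(k+1)] - poly over poly, x = (-1/3) from leading terms; C = -8/11 at k = 0.


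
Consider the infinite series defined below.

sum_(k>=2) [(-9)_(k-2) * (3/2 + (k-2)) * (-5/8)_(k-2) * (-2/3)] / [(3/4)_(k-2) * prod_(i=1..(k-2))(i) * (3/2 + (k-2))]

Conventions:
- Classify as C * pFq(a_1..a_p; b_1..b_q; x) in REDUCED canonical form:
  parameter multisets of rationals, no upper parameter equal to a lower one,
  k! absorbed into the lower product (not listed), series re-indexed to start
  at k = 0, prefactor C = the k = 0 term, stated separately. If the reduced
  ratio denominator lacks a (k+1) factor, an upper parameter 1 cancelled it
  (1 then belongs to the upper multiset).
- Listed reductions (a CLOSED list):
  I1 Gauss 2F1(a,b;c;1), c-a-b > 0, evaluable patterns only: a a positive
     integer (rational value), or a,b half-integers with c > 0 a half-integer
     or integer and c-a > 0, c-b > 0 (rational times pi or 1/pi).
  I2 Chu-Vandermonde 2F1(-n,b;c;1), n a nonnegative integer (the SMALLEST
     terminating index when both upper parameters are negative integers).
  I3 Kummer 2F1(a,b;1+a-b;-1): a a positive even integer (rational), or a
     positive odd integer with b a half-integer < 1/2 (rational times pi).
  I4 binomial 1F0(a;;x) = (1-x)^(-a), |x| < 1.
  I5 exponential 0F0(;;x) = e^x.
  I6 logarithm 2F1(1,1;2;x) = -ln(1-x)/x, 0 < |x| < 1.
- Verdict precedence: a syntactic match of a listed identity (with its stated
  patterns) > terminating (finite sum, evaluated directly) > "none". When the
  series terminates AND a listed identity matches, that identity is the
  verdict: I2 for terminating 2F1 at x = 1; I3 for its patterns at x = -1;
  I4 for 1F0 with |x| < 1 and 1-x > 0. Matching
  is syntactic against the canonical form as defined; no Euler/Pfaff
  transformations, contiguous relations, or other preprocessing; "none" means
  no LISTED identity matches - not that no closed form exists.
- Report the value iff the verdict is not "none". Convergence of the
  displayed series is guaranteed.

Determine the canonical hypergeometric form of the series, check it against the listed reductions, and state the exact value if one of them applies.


With C = -2/3: the canonical form is 2F1(-9, -5/8; 3/4; 1). Verdict: the Chu-Vandermonde identity I2 fires (terminating 2F1 at x = 1 with n = 9, b = -5/8, c = 3/4). Hence: -14448215/3833088.

First insight: t_0 = -2/3 here, and striking the common factor k + 3/2 reduces the term (prefactor -2/3).
Adjacent-term ratio: r(k) = 1 * (k-9) (k-5/8) / [(k+3/4) (k+1)] - rational in k. x = 1; t_0 = -2/3; negate the roots.


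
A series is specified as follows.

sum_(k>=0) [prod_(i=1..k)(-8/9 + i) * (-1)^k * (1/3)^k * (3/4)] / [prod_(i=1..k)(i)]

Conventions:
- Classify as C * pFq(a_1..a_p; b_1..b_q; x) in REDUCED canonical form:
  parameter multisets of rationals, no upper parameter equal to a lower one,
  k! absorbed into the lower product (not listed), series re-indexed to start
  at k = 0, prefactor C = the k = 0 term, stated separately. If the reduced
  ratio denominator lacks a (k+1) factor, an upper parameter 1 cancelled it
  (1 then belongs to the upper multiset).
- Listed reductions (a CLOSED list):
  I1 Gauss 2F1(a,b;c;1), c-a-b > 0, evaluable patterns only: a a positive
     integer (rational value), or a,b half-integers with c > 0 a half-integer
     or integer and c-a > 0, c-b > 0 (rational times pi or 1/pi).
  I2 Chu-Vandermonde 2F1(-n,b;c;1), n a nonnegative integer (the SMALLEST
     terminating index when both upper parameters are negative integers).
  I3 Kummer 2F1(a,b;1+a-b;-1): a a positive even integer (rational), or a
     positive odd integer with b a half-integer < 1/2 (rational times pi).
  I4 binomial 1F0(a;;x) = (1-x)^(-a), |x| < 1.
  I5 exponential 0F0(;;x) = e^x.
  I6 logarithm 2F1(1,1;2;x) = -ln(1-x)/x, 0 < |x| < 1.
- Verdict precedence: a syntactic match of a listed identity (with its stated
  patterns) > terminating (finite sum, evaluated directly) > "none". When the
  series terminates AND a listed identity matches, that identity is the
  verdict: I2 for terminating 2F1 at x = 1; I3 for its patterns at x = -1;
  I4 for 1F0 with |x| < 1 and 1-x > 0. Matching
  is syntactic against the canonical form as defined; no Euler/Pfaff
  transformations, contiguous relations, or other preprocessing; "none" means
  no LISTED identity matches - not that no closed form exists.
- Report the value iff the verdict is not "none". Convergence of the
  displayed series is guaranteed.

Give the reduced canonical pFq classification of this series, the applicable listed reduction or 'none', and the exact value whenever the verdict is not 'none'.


Reduced: x = -1/3, 1F0, upper = {1/9}, lower = {-}, C = 3/4. Verdict: the I4 binomial reduction fires (the 1F0 binomial series: exponent -1/9, x = -1/3). Value: (3/4) * (4/3)^(-1/9).

Key observation: from the first term 3/4: the product of the first k integers (C = 3/4) is k!.
Ratio: r(k) = (-1/3) * (k+1/9) / [(k+1)] ; factor over Q: parameters, x = (-1/3), and C = 3/4.


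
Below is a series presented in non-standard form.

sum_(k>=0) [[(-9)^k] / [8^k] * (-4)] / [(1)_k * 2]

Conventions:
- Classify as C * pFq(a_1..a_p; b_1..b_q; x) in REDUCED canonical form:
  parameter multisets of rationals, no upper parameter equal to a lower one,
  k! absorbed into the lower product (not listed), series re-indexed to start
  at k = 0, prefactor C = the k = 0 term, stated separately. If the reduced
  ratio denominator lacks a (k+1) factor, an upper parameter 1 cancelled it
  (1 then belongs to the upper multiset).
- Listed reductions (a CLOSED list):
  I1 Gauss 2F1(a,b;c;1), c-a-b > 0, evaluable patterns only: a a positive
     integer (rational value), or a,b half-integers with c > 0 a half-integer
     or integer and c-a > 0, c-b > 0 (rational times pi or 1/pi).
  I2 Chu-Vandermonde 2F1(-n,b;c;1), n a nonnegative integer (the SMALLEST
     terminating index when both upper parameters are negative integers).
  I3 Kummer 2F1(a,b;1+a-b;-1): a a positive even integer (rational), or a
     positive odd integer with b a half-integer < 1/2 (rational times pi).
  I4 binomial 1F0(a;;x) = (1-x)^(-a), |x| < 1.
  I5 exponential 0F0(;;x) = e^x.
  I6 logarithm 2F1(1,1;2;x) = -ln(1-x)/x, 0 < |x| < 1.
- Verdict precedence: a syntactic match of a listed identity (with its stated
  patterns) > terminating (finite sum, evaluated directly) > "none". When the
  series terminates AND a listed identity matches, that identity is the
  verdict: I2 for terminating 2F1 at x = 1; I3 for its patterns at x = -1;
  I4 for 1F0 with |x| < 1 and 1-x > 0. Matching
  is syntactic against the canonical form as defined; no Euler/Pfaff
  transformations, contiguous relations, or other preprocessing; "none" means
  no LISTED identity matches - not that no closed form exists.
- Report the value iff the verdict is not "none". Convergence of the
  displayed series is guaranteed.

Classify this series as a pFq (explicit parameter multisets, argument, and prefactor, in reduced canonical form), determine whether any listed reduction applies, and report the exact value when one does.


The tell: t_0 = -2 here, and the constant factors (prefactor -2) combine into one prefactor.
Term ratio: r(k) = (-9/8) * 1 / [(k+1)] - rational in k. x = (-9/8); t_0 = -2; negate the roots.

This is -2 * 0F0(-; -; -9/8) in reduced canonical form. Verdict: exponential (I5) applies (the 0F0 exponential series at x = -9/8). Its exact value is (-2) * e^(-9/8).


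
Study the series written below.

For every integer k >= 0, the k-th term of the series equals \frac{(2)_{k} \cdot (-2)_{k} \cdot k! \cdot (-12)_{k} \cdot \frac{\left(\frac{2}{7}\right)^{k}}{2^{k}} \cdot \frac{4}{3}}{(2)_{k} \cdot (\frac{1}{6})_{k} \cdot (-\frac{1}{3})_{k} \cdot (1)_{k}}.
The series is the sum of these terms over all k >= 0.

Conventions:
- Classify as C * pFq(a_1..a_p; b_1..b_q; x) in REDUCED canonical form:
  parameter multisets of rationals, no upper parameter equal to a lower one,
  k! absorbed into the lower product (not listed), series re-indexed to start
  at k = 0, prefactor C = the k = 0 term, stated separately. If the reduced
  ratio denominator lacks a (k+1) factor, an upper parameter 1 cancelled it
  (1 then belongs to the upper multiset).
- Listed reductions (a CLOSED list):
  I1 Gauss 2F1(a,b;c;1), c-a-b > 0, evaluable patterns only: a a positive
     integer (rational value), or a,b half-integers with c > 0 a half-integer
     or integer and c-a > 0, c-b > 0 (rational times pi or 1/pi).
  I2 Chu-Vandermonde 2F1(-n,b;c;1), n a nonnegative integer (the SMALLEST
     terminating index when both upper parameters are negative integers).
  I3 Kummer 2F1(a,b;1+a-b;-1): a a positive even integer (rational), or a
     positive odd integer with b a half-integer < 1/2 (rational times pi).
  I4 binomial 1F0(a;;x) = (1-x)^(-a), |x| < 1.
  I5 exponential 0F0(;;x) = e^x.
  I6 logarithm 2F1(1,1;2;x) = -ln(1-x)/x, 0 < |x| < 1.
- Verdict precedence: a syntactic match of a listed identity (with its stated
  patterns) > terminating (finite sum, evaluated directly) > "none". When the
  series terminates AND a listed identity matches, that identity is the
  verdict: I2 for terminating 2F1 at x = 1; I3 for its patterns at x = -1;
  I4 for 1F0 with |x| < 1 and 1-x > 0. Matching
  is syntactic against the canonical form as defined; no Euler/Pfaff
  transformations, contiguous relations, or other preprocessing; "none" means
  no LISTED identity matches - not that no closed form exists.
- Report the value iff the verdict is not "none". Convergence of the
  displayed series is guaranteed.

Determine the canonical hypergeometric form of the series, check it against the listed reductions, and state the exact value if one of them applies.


With C = \frac{4}{3}: the canonical form is 3F2(-12, -2, 1; -\frac{1}{3}, \frac{1}{6}; \frac{1}{7}). Verdict: terminating - no listed pattern fits, but -2 in the upper list cuts the series at k = 2; direct evaluation. Exact value: -\frac{254372}{1029}.

The tell: t_0 = \frac{4}{3} here, and the factorial ratio (prefactor 4/3) (k+a-1)!/(a-1)! is a rising factorial (a)_k.
Step ratio: r(k) = \frac{1}{7} * (k-12) (k-2) (k+1) / [(k-\frac{1}{3}) (k+\frac{1}{6}) (k+1)] - poly over poly, x = \frac{1}{7} from leading terms; C = \frac{4}{3} at k = 0.


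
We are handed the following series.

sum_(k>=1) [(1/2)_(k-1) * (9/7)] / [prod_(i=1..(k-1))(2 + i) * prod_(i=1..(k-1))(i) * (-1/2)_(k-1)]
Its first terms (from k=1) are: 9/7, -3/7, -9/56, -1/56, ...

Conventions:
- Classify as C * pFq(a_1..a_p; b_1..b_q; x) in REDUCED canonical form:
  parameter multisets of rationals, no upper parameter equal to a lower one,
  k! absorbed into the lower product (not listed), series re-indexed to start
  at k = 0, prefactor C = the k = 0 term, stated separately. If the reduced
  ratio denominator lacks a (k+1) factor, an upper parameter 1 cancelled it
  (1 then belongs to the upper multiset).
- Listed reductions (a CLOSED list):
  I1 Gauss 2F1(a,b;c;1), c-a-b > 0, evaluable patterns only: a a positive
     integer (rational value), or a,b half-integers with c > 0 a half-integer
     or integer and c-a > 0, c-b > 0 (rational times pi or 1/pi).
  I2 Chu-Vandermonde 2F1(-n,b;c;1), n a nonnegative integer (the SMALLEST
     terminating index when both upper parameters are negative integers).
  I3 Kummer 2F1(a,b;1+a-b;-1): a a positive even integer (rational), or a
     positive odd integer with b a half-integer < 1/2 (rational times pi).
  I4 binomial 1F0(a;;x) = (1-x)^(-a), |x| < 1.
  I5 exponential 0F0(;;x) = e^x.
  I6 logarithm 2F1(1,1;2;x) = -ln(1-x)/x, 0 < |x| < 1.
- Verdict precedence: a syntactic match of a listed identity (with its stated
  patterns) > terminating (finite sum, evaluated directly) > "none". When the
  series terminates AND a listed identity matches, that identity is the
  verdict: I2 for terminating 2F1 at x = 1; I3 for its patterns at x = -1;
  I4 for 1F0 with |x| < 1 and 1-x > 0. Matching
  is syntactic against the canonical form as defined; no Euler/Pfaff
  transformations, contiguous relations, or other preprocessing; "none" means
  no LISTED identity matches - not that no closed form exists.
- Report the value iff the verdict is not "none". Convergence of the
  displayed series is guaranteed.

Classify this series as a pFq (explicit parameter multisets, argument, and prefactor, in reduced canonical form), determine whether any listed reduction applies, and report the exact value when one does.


Prefactor 9/7, argument 1: 1F2 with upper {1/2} over lower {-1/2, 3}. Verdict: none here - no I1-I6 shape fits x = 1 with lower {-1/2, 3}.

The tell: x = 1 and the lower running product (C = 9/7) is a rising factorial.
Ratio: r(k) = 1 * (k+1/2) / [(k-1/2) (k+3) (k+1)] - rational in k, leading ratio 1; with t_0 = 9/7, classification follows.
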